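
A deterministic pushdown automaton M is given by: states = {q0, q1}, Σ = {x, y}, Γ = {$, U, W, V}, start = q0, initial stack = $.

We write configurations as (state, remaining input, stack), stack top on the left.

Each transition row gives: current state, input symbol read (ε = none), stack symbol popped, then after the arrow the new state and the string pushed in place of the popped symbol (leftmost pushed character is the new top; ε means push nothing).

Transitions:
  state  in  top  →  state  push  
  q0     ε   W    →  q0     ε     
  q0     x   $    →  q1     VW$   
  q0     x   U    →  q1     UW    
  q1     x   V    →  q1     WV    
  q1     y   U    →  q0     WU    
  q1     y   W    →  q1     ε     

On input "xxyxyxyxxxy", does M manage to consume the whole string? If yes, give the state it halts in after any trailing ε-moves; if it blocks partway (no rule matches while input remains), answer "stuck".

stuck

(q0, xxyxyxyxxxy, $)
  read x, top $: go to q1, push VW$ → (q1, xyxyxyxxxy, VW$)
  read x, top V: go to q1, push WV → (q1, yxyxyxxxy, WVW$)
  read y, top W: go to q1, push ε → (q1, xyxyxxxy, VW$)
  read x, top V: go to q1, push WV → (q1, yxyxxxy, WVW$)
  read y, top W: go to q1, push ε → (q1, xyxxxy, VW$)
  read x, top V: go to q1, push WV → (q1, yxxxy, WVW$)
  read y, top W: go to q1, push ε → (q1, xxxy, VW$)
  read x, top V: go to q1, push WV → (q1, xxy, WVW$)
No transition for (q1, x, top W); M blocks with input xxy remaining.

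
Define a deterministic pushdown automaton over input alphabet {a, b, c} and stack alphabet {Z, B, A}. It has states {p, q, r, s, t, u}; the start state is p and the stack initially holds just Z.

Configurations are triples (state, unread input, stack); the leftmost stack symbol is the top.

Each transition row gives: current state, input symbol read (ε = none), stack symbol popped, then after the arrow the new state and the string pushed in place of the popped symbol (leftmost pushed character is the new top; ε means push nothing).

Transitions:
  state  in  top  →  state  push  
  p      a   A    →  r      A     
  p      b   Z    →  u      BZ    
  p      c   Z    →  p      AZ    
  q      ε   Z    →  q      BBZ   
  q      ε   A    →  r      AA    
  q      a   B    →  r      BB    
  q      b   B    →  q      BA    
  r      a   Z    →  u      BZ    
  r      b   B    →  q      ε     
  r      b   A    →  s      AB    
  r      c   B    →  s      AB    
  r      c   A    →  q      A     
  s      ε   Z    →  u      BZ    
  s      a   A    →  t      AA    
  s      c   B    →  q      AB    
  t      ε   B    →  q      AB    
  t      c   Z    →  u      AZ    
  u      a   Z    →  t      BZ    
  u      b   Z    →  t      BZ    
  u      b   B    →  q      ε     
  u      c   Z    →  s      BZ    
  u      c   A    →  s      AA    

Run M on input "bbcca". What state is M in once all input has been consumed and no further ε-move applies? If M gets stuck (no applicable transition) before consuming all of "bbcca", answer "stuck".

stuck

(p, bbcca, Z) ⊢ (u, bcca, BZ) ⊢ (q, cca, Z) ⊢ (q, cca, BBZ)
No transition for (q, c, top B); M blocks with input cca remaining.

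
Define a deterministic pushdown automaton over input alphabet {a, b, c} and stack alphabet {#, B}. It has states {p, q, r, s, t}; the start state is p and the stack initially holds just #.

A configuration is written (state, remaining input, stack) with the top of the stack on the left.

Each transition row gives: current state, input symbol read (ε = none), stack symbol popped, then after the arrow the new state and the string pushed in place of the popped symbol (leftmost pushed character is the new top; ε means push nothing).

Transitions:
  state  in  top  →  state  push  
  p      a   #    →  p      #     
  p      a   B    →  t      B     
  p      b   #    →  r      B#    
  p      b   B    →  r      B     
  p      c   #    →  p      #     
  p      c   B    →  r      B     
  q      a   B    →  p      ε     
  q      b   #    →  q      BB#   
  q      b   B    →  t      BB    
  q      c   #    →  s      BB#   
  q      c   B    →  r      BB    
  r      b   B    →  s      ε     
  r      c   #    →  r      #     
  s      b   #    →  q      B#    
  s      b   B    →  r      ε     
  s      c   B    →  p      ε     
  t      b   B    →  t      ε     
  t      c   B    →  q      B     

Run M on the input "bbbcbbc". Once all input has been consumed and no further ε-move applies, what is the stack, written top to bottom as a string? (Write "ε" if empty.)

#

(p, bbbcbbc, #)
  read b, top #: go to r, push B# → (r, bbcbbc, B#)
  read b, top B: go to s, push ε → (s, bcbbc, #)
  read b, top #: go to q, push B# → (q, cbbc, B#)
  read c, top B: go to r, push BB → (r, bbc, BB#)
  read b, top B: go to s, push ε → (s, bc, B#)
  read b, top B: go to r, push ε → (r, c, #)
  read c, top #: go to r, push # → (r, ε, #)
All input consumed in state r with stack #.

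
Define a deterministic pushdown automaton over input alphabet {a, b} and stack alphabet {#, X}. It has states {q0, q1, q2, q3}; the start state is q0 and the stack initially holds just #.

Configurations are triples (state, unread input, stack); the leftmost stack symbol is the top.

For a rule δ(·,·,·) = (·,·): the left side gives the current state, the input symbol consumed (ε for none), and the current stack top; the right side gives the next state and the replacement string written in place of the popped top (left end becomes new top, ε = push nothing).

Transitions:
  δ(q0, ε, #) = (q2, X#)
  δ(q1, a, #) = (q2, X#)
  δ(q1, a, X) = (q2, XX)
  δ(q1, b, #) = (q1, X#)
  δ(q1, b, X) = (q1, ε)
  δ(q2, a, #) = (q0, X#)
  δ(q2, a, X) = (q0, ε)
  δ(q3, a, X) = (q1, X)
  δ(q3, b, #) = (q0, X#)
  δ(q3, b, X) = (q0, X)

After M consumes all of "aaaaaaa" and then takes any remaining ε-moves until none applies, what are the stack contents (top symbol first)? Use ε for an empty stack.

X#

(q0, aaaaaaa, #) ⊢ (q2, aaaaaaa, X#) ⊢ (q0, aaaaaa, #) ⊢ (q2, aaaaaa, X#) ⊢ (q0, aaaaa, #) ⊢ (q2, aaaaa, X#) ⊢ (q0, aaaa, #) ⊢ (q2, aaaa, X#) ⊢ (q0, aaa, #) ⊢ (q2, aaa, X#) ⊢ (q0, aa, #) ⊢ (q2, aa, X#) ⊢ (q0, a, #) ⊢ (q2, a, X#) ⊢ (q0, ε, #) ⊢ (q2, ε, X#)
All input consumed in state q2 with stack X#.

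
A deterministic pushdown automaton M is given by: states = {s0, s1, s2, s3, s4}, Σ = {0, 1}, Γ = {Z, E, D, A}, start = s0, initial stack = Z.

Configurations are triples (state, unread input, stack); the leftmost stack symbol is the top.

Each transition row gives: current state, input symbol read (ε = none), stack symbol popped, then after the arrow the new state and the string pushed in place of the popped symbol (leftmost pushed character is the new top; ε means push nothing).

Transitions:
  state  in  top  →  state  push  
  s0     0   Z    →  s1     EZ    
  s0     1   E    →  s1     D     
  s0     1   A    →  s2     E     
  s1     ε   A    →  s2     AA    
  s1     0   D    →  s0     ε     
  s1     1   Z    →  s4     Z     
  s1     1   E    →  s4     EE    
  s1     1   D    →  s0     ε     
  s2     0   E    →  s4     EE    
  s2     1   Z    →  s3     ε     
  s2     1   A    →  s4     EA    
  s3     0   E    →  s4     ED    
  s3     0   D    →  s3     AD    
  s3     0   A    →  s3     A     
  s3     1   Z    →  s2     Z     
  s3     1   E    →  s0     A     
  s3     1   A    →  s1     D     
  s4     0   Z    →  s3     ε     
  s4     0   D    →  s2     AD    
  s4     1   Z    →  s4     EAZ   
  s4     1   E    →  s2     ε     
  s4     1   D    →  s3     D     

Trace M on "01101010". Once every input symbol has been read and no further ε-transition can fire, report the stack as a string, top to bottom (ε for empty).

EEZ

(s0, 01101010, Z)
  read 0, top Z: go to s1, push EZ → (s1, 1101010, EZ)
  read 1, top E: go to s4, push EE → (s4, 101010, EEZ)
  read 1, top E: go to s2, push ε → (s2, 01010, EZ)
  read 0, top E: go to s4, push EE → (s4, 1010, EEZ)
  read 1, top E: go to s2, push ε → (s2, 010, EZ)
  read 0, top E: go to s4, push EE → (s4, 10, EEZ)
  read 1, top E: go to s2, push ε → (s2, 0, EZ)
  read 0, top E: go to s4, push EE → (s4, ε, EEZ)
All input consumed in state s4 with stack EEZ.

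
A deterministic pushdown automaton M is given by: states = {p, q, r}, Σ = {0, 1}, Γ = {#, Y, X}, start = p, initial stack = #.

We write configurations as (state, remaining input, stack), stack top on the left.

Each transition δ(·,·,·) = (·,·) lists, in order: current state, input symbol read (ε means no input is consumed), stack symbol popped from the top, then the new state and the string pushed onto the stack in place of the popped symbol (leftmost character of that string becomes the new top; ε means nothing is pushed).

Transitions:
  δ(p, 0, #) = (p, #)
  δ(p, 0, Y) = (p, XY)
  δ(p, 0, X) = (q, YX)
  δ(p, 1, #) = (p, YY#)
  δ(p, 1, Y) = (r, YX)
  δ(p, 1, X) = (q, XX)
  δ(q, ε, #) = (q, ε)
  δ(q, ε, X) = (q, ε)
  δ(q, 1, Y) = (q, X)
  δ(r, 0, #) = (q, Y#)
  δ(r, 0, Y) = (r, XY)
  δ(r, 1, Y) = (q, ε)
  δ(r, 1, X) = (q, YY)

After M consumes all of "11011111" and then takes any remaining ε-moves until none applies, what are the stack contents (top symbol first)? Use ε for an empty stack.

(p, 11011111, #)
  read 1, top #: go to p, push YY# → (p, 1011111, YY#)
  read 1, top Y: go to r, push YX → (r, 011111, YXY#)
  read 0, top Y: go to r, push XY → (r, 11111, XYXY#)
  read 1, top X: go to q, push YY → (q, 1111, YYYXY#)
  read 1, top Y: go to q, push X → (q, 111, XYYXY#)
  ε-move, top X: go to q, push ε → (q, 111, YYXY#)
  read 1, top Y: go to q, push X → (q, 11, XYXY#)
  ε-move, top X: go to q, push ε → (q, 11, YXY#)
  read 1, top Y: go to q, push X → (q, 1, XXY#)
  ε-move, top X: go to q, push ε → (q, 1, XY#)
  ε-move, top X: go to q, push ε → (q, 1, Y#)
  read 1, top Y: go to q, push X → (q, ε, X#)
  ε-move, top X: go to q, push ε → (q, ε, #)
  ε-move, top #: go to q, push ε → (q, ε, ε)
All input consumed in state q with stack ε.

ε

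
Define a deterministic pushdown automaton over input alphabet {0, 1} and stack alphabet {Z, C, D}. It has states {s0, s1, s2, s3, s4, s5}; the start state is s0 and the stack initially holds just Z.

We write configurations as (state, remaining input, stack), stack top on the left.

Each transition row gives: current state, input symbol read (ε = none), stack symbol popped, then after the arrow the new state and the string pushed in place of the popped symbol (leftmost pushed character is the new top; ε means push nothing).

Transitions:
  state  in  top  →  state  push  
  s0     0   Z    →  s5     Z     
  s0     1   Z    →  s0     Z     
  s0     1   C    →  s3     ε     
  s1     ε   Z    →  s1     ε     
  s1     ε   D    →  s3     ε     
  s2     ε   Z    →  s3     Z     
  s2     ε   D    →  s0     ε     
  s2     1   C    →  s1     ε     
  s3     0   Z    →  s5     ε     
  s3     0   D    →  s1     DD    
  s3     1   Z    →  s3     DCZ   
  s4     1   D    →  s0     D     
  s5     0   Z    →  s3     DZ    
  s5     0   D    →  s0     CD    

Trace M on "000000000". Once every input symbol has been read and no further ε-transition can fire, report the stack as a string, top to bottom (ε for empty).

(s0, 000000000, Z)
  read 0, top Z: go to s5, push Z → (s5, 00000000, Z)
  read 0, top Z: go to s3, push DZ → (s3, 0000000, DZ)
  read 0, top D: go to s1, push DD → (s1, 000000, DDZ)
  ε-move, top D: go to s3, push ε → (s3, 000000, DZ)
  read 0, top D: go to s1, push DD → (s1, 00000, DDZ)
  ε-move, top D: go to s3, push ε → (s3, 00000, DZ)
  read 0, top D: go to s1, push DD → (s1, 0000, DDZ)
  ε-move, top D: go to s3, push ε → (s3, 0000, DZ)
  read 0, top D: go to s1, push DD → (s1, 000, DDZ)
  ε-move, top D: go to s3, push ε → (s3, 000, DZ)
  read 0, top D: go to s1, push DD → (s1, 00, DDZ)
  ε-move, top D: go to s3, push ε → (s3, 00, DZ)
  read 0, top D: go to s1, push DD → (s1, 0, DDZ)
  ε-move, top D: go to s3, push ε → (s3, 0, DZ)
  read 0, top D: go to s1, push DD → (s1, ε, DDZ)
  ε-move, top D: go to s3, push ε → (s3, ε, DZ)
All input consumed in state s3 with stack DZ.

DZ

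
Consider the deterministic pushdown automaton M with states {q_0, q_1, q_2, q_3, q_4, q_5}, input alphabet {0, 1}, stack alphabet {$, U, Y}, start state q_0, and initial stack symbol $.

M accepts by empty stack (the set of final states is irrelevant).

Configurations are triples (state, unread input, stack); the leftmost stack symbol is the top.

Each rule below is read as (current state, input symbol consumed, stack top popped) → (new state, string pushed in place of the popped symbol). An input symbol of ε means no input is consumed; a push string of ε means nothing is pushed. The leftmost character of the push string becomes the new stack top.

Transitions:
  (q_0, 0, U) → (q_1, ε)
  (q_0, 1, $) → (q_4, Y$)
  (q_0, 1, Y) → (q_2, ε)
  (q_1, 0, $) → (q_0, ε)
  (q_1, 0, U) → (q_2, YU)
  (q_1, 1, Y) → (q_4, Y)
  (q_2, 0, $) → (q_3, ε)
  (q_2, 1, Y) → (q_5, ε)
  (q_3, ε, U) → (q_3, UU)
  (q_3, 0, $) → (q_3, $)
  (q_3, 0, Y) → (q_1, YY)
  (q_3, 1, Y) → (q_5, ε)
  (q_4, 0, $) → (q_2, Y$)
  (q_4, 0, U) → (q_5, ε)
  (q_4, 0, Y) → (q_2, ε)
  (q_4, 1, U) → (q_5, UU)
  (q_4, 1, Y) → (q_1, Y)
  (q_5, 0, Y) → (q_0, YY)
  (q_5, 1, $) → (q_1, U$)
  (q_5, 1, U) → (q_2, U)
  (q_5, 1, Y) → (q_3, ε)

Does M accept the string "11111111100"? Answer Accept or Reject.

Accept

(q_0, 11111111100, $) ⊢ (q_4, 1111111100, Y$) ⊢ (q_1, 111111100, Y$) ⊢ (q_4, 11111100, Y$) ⊢ (q_1, 1111100, Y$) ⊢ (q_4, 111100, Y$) ⊢ (q_1, 11100, Y$) ⊢ (q_4, 1100, Y$) ⊢ (q_1, 100, Y$) ⊢ (q_4, 00, Y$) ⊢ (q_2, 0, $) ⊢ (q_3, ε, ε)
All input consumed and the stack is empty.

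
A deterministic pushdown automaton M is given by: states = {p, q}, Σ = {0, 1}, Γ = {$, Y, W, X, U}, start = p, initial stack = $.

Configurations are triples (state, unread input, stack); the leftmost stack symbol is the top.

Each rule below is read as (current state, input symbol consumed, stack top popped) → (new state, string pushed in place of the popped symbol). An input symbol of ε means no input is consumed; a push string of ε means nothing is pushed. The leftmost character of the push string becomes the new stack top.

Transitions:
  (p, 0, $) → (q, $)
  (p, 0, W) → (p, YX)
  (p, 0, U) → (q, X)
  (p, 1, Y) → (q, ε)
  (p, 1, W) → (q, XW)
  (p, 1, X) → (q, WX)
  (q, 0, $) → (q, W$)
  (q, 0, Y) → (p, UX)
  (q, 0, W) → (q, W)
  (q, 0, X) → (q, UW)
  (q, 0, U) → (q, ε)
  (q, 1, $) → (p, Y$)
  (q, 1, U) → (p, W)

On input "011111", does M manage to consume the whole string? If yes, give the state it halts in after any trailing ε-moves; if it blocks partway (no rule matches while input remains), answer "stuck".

(p, 011111, $)
  read 0, top $: go to q, push $ → (q, 11111, $)
  read 1, top $: go to p, push Y$ → (p, 1111, Y$)
  read 1, top Y: go to q, push ε → (q, 111, $)
  read 1, top $: go to p, push Y$ → (p, 11, Y$)
  read 1, top Y: go to q, push ε → (q, 1, $)
  read 1, top $: go to p, push Y$ → (p, ε, Y$)
All input consumed; M is in state p.

p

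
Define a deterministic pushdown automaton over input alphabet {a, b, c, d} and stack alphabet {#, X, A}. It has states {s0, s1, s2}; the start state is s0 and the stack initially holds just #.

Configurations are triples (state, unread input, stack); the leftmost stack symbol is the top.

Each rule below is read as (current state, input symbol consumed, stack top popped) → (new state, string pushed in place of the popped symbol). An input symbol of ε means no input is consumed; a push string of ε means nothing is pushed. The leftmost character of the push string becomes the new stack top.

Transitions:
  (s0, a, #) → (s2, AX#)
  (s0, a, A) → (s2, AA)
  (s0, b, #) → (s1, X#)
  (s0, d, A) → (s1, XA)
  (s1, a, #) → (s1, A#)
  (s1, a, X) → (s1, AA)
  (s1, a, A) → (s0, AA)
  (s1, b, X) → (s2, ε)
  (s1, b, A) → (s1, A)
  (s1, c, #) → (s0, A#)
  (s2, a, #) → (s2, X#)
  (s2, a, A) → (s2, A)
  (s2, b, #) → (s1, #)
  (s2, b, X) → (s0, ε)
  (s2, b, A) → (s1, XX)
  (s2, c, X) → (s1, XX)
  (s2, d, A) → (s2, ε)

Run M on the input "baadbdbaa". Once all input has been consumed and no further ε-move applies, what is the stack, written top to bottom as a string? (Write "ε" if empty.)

AAAXA#

(s0, baadbdbaa, #)
  read b, top #: go to s1, push X# → (s1, aadbdbaa, X#)
  read a, top X: go to s1, push AA → (s1, adbdbaa, AA#)
  read a, top A: go to s0, push AA → (s0, dbdbaa, AAA#)
  read d, top A: go to s1, push XA → (s1, bdbaa, XAAA#)
  read b, top X: go to s2, push ε → (s2, dbaa, AAA#)
  read d, top A: go to s2, push ε → (s2, baa, AA#)
  read b, top A: go to s1, push XX → (s1, aa, XXA#)
  read a, top X: go to s1, push AA → (s1, a, AAXA#)
  read a, top A: go to s0, push AA → (s0, ε, AAAXA#)
All input consumed in state s0 with stack AAAXA#.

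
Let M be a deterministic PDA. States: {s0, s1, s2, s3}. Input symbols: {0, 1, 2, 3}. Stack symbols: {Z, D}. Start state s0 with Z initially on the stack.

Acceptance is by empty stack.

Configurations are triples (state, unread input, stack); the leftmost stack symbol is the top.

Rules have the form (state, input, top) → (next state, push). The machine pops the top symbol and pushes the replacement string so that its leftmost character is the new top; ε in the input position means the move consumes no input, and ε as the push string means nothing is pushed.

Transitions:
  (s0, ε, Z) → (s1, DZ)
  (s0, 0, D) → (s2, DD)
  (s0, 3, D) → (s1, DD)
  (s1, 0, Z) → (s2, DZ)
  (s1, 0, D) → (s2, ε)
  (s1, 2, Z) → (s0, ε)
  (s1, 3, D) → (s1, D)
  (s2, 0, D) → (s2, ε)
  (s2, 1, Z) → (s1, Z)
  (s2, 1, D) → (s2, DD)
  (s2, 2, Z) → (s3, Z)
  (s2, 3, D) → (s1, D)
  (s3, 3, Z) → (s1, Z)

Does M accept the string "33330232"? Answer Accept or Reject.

Accept

(s0, 33330232, Z)
  ε-move, top Z: go to s1, push DZ → (s1, 33330232, DZ)
  read 3, top D: go to s1, push D → (s1, 3330232, DZ)
  read 3, top D: go to s1, push D → (s1, 330232, DZ)
  read 3, top D: go to s1, push D → (s1, 30232, DZ)
  read 3, top D: go to s1, push D → (s1, 0232, DZ)
  read 0, top D: go to s2, push ε → (s2, 232, Z)
  read 2, top Z: go to s3, push Z → (s3, 32, Z)
  read 3, top Z: go to s1, push Z → (s1, 2, Z)
  read 2, top Z: go to s0, push ε → (s0, ε, ε)
All input consumed and the stack is empty.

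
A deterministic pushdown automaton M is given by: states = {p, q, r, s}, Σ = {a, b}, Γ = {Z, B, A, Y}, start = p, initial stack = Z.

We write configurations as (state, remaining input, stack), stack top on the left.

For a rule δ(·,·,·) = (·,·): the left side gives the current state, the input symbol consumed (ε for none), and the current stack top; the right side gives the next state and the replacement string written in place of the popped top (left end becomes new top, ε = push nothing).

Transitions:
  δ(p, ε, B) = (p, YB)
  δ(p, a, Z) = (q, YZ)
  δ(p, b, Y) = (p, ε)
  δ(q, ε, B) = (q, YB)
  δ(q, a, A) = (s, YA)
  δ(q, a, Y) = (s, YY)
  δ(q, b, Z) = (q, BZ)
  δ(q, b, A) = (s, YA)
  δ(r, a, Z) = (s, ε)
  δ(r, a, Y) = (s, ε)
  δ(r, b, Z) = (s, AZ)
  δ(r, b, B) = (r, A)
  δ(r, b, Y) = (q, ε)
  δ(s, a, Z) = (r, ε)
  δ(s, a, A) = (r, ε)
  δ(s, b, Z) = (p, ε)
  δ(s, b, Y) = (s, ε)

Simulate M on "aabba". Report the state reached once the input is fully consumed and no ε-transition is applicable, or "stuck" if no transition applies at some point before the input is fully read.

(p, aabba, Z)
  read a, top Z: go to q, push YZ → (q, abba, YZ)
  read a, top Y: go to s, push YY → (s, bba, YYZ)
  read b, top Y: go to s, push ε → (s, ba, YZ)
  read b, top Y: go to s, push ε → (s, a, Z)
  read a, top Z: go to r, push ε → (r, ε, ε)
All input consumed; M is in state r.

r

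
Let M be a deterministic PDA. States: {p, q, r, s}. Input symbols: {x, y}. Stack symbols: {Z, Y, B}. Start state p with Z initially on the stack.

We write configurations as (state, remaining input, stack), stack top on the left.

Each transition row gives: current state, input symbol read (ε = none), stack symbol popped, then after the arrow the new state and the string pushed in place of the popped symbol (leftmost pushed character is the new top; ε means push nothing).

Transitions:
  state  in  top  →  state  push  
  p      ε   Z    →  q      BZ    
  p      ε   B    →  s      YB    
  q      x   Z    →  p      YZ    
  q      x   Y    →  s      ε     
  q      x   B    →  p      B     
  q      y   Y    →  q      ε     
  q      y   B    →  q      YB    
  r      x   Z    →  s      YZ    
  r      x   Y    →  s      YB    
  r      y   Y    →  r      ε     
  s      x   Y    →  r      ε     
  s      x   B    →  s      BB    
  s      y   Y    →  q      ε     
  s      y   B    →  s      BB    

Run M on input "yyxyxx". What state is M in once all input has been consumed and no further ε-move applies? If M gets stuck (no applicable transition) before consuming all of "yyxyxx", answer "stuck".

r

(p, yyxyxx, Z)
  ε-move, top Z: go to q, push BZ → (q, yyxyxx, BZ)
  read y, top B: go to q, push YB → (q, yxyxx, YBZ)
  read y, top Y: go to q, push ε → (q, xyxx, BZ)
  read x, top B: go to p, push B → (p, yxx, BZ)
  ε-move, top B: go to s, push YB → (s, yxx, YBZ)
  read y, top Y: go to q, push ε → (q, xx, BZ)
  read x, top B: go to p, push B → (p, x, BZ)
  ε-move, top B: go to s, push YB → (s, x, YBZ)
  read x, top Y: go to r, push ε → (r, ε, BZ)
All input consumed; M is in state r.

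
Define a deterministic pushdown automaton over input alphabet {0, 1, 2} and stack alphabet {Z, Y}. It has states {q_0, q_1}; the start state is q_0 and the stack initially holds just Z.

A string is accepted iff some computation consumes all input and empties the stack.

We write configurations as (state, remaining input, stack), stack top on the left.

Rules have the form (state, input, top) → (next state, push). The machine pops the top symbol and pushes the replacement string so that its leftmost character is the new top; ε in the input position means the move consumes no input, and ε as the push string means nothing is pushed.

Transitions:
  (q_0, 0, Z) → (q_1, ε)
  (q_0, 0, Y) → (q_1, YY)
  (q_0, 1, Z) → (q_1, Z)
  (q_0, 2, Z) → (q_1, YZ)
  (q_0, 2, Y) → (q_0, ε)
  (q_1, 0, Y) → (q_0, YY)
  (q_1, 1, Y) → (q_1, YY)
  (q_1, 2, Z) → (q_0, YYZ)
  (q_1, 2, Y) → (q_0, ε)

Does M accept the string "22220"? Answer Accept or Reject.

(q_0, 22220, Z)
  read 2, top Z: go to q_1, push YZ → (q_1, 2220, YZ)
  read 2, top Y: go to q_0, push ε → (q_0, 220, Z)
  read 2, top Z: go to q_1, push YZ → (q_1, 20, YZ)
  read 2, top Y: go to q_0, push ε → (q_0, 0, Z)
  read 0, top Z: go to q_1, push ε → (q_1, ε, ε)
All input consumed and the stack is empty.

Accept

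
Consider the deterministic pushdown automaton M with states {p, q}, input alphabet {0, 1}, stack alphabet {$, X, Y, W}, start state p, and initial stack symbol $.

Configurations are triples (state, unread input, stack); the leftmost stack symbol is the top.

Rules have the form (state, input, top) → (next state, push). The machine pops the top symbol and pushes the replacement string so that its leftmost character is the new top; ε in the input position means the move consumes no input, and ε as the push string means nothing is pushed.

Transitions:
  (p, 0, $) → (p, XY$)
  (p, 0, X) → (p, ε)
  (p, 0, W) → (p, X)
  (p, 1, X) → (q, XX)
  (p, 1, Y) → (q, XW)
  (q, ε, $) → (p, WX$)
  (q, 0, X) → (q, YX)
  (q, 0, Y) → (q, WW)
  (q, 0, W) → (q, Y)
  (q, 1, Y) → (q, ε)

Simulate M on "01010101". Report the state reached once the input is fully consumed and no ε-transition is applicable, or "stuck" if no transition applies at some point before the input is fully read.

q

(p, 01010101, $)
  read 0, top $: go to p, push XY$ → (p, 1010101, XY$)
  read 1, top X: go to q, push XX → (q, 010101, XXY$)
  read 0, top X: go to q, push YX → (q, 10101, YXXY$)
  read 1, top Y: go to q, push ε → (q, 0101, XXY$)
  read 0, top X: go to q, push YX → (q, 101, YXXY$)
  read 1, top Y: go to q, push ε → (q, 01, XXY$)
  read 0, top X: go to q, push YX → (q, 1, YXXY$)
  read 1, top Y: go to q, push ε → (q, ε, XXY$)
All input consumed; M is in state q.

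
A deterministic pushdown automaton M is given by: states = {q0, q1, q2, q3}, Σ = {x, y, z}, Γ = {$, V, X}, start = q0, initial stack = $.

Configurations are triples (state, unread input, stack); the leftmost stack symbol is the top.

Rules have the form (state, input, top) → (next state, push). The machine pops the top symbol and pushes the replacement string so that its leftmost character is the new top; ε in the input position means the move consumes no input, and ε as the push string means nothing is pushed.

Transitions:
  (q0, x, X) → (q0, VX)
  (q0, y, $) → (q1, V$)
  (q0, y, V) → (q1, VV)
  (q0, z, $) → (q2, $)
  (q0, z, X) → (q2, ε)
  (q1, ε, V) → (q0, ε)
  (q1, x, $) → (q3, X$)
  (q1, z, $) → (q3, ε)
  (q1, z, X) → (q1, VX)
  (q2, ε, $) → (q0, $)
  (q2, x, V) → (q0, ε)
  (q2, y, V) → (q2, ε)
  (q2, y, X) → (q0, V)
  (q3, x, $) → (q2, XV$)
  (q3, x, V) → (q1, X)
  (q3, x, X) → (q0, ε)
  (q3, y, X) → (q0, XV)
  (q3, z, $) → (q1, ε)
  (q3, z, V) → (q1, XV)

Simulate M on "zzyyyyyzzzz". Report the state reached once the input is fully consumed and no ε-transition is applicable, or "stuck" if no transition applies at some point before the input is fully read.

q0

(q0, zzyyyyyzzzz, $)
  read z, top $: go to q2, push $ → (q2, zyyyyyzzzz, $)
  ε-move, top $: go to q0, push $ → (q0, zyyyyyzzzz, $)
  read z, top $: go to q2, push $ → (q2, yyyyyzzzz, $)
  ε-move, top $: go to q0, push $ → (q0, yyyyyzzzz, $)
  read y, top $: go to q1, push V$ → (q1, yyyyzzzz, V$)
  ε-move, top V: go to q0, push ε → (q0, yyyyzzzz, $)
  read y, top $: go to q1, push V$ → (q1, yyyzzzz, V$)
  ε-move, top V: go to q0, push ε → (q0, yyyzzzz, $)
  read y, top $: go to q1, push V$ → (q1, yyzzzz, V$)
  ε-move, top V: go to q0, push ε → (q0, yyzzzz, $)
  read y, top $: go to q1, push V$ → (q1, yzzzz, V$)
  ε-move, top V: go to q0, push ε → (q0, yzzzz, $)
  read y, top $: go to q1, push V$ → (q1, zzzz, V$)
  ε-move, top V: go to q0, push ε → (q0, zzzz, $)
  read z, top $: go to q2, push $ → (q2, zzz, $)
  ε-move, top $: go to q0, push $ → (q0, zzz, $)
  read z, top $: go to q2, push $ → (q2, zz, $)
  ε-move, top $: go to q0, push $ → (q0, zz, $)
  read z, top $: go to q2, push $ → (q2, z, $)
  ε-move, top $: go to q0, push $ → (q0, z, $)
  read z, top $: go to q2, push $ → (q2, ε, $)
  ε-move, top $: go to q0, push $ → (q0, ε, $)
All input consumed; M is in state q0.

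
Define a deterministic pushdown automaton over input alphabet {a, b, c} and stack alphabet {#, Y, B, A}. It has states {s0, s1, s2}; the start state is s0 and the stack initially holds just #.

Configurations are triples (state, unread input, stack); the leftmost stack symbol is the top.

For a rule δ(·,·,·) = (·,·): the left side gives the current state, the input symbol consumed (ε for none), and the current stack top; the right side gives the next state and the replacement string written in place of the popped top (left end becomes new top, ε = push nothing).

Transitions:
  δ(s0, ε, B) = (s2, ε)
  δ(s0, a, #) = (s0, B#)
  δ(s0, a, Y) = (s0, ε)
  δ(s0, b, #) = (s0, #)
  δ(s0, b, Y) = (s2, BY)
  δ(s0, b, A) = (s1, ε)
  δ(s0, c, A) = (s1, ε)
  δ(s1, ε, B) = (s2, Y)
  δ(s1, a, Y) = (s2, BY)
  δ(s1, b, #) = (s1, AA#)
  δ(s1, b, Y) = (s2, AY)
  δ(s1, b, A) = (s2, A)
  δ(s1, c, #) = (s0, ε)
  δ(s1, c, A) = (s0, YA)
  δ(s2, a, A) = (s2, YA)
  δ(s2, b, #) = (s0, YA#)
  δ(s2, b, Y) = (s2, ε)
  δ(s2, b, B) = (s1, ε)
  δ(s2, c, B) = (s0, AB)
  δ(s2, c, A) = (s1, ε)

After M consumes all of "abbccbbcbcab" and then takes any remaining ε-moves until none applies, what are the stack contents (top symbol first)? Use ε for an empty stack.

A#

(s0, abbccbbcbcab, #) ⊢ (s0, bbccbbcbcab, B#) ⊢ (s2, bbccbbcbcab, #) ⊢ (s0, bccbbcbcab, YA#) ⊢ (s2, ccbbcbcab, BYA#) ⊢ (s0, cbbcbcab, ABYA#) ⊢ (s1, bbcbcab, BYA#) ⊢ (s2, bbcbcab, YYA#) ⊢ (s2, bcbcab, YA#) ⊢ (s2, cbcab, A#) ⊢ (s1, bcab, #) ⊢ (s1, cab, AA#) ⊢ (s0, ab, YAA#) ⊢ (s0, b, AA#) ⊢ (s1, ε, A#)
All input consumed in state s1 with stack A#.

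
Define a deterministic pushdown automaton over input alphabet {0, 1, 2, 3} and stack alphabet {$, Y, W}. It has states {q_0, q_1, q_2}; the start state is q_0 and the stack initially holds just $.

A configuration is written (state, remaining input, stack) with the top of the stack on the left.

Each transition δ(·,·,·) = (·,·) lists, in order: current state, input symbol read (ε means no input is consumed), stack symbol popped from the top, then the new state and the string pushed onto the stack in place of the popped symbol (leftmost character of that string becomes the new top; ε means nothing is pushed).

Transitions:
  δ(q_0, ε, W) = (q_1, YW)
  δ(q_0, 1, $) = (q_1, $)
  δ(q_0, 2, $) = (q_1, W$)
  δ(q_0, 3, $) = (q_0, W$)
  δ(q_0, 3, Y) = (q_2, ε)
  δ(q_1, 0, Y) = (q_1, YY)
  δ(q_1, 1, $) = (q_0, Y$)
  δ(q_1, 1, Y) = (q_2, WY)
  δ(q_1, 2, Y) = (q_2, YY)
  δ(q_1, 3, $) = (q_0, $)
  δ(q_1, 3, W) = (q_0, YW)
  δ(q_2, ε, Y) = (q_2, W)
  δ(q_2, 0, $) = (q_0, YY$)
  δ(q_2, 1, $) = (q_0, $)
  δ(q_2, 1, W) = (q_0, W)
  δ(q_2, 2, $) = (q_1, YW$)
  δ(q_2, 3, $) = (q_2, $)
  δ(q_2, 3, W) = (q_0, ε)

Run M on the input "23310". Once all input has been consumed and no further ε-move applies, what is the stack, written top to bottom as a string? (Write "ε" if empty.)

(q_0, 23310, $)
  read 2, top $: go to q_1, push W$ → (q_1, 3310, W$)
  read 3, top W: go to q_0, push YW → (q_0, 310, YW$)
  read 3, top Y: go to q_2, push ε → (q_2, 10, W$)
  read 1, top W: go to q_0, push W → (q_0, 0, W$)
  ε-move, top W: go to q_1, push YW → (q_1, 0, YW$)
  read 0, top Y: go to q_1, push YY → (q_1, ε, YYW$)
All input consumed in state q_1 with stack YYW$.

YYW$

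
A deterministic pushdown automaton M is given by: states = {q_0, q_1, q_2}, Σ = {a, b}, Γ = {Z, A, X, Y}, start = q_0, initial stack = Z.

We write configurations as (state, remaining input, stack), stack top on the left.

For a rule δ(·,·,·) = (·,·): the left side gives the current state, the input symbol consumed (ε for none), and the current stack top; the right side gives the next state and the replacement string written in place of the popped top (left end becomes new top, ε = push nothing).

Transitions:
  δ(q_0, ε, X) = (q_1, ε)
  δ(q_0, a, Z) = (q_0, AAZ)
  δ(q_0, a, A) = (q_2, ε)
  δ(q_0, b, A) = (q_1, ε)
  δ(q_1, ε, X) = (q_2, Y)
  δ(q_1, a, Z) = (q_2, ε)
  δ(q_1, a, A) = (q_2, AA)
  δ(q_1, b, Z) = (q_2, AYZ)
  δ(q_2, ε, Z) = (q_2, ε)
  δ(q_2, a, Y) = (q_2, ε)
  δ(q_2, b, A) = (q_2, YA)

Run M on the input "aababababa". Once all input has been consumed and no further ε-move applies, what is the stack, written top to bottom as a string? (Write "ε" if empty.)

AZ

(q_0, aababababa, Z) ⊢ (q_0, ababababa, AAZ) ⊢ (q_2, babababa, AZ) ⊢ (q_2, abababa, YAZ) ⊢ (q_2, bababa, AZ) ⊢ (q_2, ababa, YAZ) ⊢ (q_2, baba, AZ) ⊢ (q_2, aba, YAZ) ⊢ (q_2, ba, AZ) ⊢ (q_2, a, YAZ) ⊢ (q_2, ε, AZ)
All input consumed in state q_2 with stack AZ.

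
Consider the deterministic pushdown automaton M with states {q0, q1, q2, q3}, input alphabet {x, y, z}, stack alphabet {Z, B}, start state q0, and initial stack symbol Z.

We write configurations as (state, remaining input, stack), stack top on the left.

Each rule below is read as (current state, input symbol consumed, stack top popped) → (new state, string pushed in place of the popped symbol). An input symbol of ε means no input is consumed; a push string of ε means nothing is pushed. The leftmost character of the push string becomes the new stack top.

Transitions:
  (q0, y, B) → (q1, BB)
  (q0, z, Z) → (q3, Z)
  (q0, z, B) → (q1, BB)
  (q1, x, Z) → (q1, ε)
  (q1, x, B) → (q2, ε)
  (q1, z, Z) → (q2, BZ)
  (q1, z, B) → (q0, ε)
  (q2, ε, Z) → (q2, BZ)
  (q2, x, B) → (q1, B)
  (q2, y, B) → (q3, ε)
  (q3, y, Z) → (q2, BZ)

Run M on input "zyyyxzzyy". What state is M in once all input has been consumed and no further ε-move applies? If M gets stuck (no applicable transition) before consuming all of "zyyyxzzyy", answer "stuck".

(q0, zyyyxzzyy, Z)
  read z, top Z: go to q3, push Z → (q3, yyyxzzyy, Z)
  read y, top Z: go to q2, push BZ → (q2, yyxzzyy, BZ)
  read y, top B: go to q3, push ε → (q3, yxzzyy, Z)
  read y, top Z: go to q2, push BZ → (q2, xzzyy, BZ)
  read x, top B: go to q1, push B → (q1, zzyy, BZ)
  read z, top B: go to q0, push ε → (q0, zyy, Z)
  read z, top Z: go to q3, push Z → (q3, yy, Z)
  read y, top Z: go to q2, push BZ → (q2, y, BZ)
  read y, top B: go to q3, push ε → (q3, ε, Z)
All input consumed; M is in state q3.

q3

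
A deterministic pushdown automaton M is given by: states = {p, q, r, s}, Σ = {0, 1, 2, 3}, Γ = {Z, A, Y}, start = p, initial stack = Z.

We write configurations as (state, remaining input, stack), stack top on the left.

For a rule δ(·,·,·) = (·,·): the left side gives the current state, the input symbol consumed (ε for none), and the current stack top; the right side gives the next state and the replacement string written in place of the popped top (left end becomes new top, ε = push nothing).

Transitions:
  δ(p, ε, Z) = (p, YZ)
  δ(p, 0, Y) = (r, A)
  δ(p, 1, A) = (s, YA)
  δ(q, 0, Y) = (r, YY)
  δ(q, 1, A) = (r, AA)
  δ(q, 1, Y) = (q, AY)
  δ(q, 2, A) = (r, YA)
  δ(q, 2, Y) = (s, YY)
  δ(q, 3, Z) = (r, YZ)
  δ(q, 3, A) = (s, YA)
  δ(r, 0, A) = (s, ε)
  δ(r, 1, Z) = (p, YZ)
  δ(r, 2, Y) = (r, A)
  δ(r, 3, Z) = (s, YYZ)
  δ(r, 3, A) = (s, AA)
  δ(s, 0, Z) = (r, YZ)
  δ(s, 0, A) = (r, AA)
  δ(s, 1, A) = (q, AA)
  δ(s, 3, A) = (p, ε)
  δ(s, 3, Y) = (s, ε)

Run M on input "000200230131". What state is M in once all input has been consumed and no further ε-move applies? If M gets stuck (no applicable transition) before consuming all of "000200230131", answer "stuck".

stuck

(p, 000200230131, Z) ⊢ (p, 000200230131, YZ) ⊢ (r, 00200230131, AZ) ⊢ (s, 0200230131, Z) ⊢ (r, 200230131, YZ) ⊢ (r, 00230131, AZ) ⊢ (s, 0230131, Z) ⊢ (r, 230131, YZ) ⊢ (r, 30131, AZ) ⊢ (s, 0131, AAZ) ⊢ (r, 131, AAAZ)
No transition for (r, 1, top A); M blocks with input 131 remaining.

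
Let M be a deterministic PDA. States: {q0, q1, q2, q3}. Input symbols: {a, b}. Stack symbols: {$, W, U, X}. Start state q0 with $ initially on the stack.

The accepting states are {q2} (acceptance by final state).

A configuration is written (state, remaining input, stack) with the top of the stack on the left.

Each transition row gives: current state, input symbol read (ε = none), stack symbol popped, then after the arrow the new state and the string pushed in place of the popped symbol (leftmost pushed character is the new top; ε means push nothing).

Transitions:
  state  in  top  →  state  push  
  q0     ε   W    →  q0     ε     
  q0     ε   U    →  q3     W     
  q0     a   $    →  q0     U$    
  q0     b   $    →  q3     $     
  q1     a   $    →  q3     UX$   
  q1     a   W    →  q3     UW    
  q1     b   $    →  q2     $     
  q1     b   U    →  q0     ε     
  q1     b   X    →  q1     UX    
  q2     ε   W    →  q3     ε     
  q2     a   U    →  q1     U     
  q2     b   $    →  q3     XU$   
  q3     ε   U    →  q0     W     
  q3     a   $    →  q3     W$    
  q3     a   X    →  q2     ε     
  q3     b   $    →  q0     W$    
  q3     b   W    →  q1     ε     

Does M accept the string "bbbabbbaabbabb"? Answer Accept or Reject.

Accept

(q0, bbbabbbaabbabb, $)
  read b, top $: go to q3, push $ → (q3, bbabbbaabbabb, $)
  read b, top $: go to q0, push W$ → (q0, babbbaabbabb, W$)
  ε-move, top W: go to q0, push ε → (q0, babbbaabbabb, $)
  read b, top $: go to q3, push $ → (q3, abbbaabbabb, $)
  read a, top $: go to q3, push W$ → (q3, bbbaabbabb, W$)
  read b, top W: go to q1, push ε → (q1, bbaabbabb, $)
  read b, top $: go to q2, push $ → (q2, baabbabb, $)
  read b, top $: go to q3, push XU$ → (q3, aabbabb, XU$)
  read a, top X: go to q2, push ε → (q2, abbabb, U$)
  read a, top U: go to q1, push U → (q1, bbabb, U$)
  read b, top U: go to q0, push ε → (q0, babb, $)
  read b, top $: go to q3, push $ → (q3, abb, $)
  read a, top $: go to q3, push W$ → (q3, bb, W$)
  read b, top W: go to q1, push ε → (q1, b, $)
  read b, top $: go to q2, push $ → (q2, ε, $)
All input consumed; state q2 ∈ F.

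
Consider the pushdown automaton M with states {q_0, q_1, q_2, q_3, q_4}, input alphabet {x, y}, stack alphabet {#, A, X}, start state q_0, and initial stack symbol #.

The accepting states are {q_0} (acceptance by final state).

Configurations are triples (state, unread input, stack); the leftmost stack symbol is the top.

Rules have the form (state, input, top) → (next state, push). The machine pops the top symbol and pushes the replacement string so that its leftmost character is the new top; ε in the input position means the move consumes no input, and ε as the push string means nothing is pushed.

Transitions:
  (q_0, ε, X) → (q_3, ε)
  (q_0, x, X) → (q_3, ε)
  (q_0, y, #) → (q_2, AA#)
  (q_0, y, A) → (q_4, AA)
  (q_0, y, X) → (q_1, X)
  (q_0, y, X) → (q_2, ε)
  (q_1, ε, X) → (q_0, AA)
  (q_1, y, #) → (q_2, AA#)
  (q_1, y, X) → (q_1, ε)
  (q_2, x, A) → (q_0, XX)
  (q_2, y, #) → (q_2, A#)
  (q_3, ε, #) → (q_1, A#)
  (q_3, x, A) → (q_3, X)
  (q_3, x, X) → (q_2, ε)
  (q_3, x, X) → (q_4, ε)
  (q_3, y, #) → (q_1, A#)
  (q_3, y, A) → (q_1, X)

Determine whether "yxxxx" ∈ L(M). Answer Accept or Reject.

One accepting computation: (q_0, yxxxx, #) ⊢ (q_2, xxxx, AA#) ⊢ (q_0, xxx, XXA#) ⊢ (q_3, xx, XA#) ⊢ (q_2, x, A#) ⊢ (q_0, ε, XX#)
All input consumed and state q_0 ∈ F.

Accept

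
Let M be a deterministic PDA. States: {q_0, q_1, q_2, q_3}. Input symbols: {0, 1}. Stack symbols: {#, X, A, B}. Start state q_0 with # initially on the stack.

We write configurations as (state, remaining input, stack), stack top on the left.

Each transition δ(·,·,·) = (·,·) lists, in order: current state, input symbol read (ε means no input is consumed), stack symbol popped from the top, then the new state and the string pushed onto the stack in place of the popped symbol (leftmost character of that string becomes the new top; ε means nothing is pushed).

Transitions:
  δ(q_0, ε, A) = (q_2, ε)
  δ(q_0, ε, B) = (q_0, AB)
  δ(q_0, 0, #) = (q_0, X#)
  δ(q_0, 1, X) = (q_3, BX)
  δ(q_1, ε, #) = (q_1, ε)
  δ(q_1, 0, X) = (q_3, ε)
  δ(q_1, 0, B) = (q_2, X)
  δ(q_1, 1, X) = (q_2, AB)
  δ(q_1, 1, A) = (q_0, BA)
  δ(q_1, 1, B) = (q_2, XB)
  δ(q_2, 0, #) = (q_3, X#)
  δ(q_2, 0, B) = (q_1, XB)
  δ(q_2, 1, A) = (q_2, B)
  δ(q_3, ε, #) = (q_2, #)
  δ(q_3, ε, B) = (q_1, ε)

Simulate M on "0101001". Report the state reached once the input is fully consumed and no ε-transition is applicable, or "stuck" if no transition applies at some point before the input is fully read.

stuck

(q_0, 0101001, #)
  read 0, top #: go to q_0, push X# → (q_0, 101001, X#)
  read 1, top X: go to q_3, push BX → (q_3, 01001, BX#)
  ε-move, top B: go to q_1, push ε → (q_1, 01001, X#)
  read 0, top X: go to q_3, push ε → (q_3, 1001, #)
  ε-move, top #: go to q_2, push # → (q_2, 1001, #)
No transition for (q_2, 1, top #); M blocks with input 1001 remaining.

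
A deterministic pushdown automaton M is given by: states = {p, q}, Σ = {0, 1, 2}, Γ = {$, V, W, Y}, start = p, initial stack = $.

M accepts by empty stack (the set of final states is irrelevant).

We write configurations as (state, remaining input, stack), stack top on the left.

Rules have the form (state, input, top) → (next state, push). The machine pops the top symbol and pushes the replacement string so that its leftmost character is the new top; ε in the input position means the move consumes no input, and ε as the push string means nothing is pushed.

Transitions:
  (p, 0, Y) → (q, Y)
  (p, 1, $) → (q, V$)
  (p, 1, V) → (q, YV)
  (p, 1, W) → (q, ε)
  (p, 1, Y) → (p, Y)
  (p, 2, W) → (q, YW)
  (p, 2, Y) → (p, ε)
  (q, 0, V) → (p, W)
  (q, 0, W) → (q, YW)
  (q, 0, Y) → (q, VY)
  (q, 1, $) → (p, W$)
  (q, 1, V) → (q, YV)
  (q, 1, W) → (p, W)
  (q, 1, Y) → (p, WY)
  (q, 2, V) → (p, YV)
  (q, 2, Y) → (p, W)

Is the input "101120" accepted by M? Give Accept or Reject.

Reject

(p, 101120, $)
  read 1, top $: go to q, push V$ → (q, 01120, V$)
  read 0, top V: go to p, push W → (p, 1120, W$)
  read 1, top W: go to q, push ε → (q, 120, $)
  read 1, top $: go to p, push W$ → (p, 20, W$)
  read 2, top W: go to q, push YW → (q, 0, YW$)
  read 0, top Y: go to q, push VY → (q, ε, VYW$)
All input consumed; stack is VYW$, not empty, and no further ε-move applies.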